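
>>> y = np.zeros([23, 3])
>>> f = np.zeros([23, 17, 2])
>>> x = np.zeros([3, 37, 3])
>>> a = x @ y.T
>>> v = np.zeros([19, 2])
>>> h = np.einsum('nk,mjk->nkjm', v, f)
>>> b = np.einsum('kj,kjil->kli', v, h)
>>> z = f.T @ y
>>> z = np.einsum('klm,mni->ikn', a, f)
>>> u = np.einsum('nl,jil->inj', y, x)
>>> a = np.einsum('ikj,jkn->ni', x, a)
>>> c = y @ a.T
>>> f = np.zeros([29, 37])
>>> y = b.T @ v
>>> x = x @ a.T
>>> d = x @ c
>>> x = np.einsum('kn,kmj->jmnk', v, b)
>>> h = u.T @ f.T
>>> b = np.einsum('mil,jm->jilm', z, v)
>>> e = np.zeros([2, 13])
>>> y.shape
(17, 23, 2)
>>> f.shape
(29, 37)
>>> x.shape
(17, 23, 2, 19)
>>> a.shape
(23, 3)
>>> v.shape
(19, 2)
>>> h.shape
(3, 23, 29)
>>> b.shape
(19, 3, 17, 2)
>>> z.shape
(2, 3, 17)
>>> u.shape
(37, 23, 3)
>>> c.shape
(23, 23)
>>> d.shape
(3, 37, 23)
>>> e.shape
(2, 13)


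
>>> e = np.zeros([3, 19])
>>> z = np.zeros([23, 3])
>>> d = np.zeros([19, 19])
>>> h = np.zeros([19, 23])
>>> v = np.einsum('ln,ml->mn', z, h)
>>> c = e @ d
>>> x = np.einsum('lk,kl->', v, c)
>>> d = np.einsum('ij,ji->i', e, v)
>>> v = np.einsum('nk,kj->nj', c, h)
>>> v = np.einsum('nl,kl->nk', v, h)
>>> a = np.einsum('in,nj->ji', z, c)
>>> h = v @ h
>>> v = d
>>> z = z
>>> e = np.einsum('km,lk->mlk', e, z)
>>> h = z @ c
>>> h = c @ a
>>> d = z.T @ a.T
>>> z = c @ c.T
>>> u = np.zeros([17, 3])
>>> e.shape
(19, 23, 3)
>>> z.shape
(3, 3)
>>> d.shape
(3, 19)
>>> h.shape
(3, 23)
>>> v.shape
(3,)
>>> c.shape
(3, 19)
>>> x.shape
()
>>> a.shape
(19, 23)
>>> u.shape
(17, 3)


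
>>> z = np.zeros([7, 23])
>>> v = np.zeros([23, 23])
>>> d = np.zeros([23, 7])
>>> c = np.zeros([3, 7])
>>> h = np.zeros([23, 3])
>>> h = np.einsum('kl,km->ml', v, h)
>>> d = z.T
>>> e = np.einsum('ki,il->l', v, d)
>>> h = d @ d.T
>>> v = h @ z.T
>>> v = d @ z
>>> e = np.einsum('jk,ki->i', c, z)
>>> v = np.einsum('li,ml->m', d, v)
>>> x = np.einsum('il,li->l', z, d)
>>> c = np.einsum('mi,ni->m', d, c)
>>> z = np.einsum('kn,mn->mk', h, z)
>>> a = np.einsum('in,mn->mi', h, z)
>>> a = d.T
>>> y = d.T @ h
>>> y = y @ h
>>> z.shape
(7, 23)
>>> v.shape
(23,)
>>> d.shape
(23, 7)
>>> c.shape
(23,)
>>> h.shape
(23, 23)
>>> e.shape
(23,)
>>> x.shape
(23,)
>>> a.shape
(7, 23)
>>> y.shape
(7, 23)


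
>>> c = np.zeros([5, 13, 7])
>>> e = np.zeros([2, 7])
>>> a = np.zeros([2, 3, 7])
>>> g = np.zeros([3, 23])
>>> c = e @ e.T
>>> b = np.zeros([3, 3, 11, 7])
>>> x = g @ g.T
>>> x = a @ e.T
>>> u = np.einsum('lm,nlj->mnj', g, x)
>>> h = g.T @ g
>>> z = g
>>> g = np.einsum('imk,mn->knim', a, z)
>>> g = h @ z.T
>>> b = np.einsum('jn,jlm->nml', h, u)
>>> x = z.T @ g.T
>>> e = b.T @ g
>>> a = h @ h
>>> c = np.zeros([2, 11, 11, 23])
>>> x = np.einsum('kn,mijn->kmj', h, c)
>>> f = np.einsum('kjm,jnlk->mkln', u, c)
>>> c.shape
(2, 11, 11, 23)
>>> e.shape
(2, 2, 3)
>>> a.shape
(23, 23)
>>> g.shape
(23, 3)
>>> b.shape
(23, 2, 2)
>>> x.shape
(23, 2, 11)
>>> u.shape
(23, 2, 2)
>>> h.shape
(23, 23)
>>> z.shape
(3, 23)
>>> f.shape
(2, 23, 11, 11)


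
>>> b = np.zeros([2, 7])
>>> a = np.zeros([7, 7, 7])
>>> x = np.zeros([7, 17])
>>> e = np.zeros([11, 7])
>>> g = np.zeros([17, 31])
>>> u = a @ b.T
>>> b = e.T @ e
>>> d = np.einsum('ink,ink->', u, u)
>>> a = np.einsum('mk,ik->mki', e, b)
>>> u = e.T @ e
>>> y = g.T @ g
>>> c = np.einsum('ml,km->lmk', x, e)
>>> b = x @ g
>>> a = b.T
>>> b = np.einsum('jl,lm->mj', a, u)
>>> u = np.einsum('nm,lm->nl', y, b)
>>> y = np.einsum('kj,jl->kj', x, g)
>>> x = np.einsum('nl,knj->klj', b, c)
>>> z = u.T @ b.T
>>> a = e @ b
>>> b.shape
(7, 31)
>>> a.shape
(11, 31)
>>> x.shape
(17, 31, 11)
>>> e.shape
(11, 7)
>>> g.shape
(17, 31)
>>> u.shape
(31, 7)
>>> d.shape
()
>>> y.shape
(7, 17)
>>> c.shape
(17, 7, 11)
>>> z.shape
(7, 7)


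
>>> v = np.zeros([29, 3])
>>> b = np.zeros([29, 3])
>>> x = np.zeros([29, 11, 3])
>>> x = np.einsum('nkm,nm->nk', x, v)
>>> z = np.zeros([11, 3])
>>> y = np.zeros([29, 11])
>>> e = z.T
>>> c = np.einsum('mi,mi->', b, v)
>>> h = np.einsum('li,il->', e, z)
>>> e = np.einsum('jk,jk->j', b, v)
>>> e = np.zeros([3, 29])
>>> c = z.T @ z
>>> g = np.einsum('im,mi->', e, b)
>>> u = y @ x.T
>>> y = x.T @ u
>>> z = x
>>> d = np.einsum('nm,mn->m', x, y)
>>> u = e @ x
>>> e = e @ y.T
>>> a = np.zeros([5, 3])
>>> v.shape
(29, 3)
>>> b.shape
(29, 3)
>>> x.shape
(29, 11)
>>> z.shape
(29, 11)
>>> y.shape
(11, 29)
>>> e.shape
(3, 11)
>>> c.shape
(3, 3)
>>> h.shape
()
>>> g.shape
()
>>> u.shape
(3, 11)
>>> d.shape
(11,)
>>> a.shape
(5, 3)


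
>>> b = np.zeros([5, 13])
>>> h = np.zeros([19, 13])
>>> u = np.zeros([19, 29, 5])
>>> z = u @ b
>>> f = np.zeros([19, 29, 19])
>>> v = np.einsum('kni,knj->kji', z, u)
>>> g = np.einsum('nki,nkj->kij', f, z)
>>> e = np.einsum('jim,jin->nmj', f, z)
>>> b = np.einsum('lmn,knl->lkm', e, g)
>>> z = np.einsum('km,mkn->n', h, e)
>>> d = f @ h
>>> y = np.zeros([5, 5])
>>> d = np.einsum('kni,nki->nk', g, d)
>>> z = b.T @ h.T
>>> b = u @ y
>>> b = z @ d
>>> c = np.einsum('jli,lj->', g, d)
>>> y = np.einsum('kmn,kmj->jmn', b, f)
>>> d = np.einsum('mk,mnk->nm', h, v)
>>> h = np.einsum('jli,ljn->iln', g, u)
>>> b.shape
(19, 29, 29)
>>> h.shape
(13, 19, 5)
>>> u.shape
(19, 29, 5)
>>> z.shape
(19, 29, 19)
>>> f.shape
(19, 29, 19)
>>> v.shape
(19, 5, 13)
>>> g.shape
(29, 19, 13)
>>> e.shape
(13, 19, 19)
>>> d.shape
(5, 19)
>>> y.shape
(19, 29, 29)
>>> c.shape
()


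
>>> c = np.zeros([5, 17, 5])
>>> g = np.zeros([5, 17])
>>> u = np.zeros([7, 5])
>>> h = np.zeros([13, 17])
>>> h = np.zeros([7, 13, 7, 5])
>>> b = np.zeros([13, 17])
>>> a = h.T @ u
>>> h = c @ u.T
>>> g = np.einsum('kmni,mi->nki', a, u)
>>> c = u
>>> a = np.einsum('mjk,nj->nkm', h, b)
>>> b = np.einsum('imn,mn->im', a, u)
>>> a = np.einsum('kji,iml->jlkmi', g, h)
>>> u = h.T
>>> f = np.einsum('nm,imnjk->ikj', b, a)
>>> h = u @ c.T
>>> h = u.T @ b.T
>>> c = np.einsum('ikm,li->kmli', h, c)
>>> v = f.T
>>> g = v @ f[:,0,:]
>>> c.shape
(17, 13, 7, 5)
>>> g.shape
(17, 5, 17)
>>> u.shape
(7, 17, 5)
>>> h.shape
(5, 17, 13)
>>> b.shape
(13, 7)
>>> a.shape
(5, 7, 13, 17, 5)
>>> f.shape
(5, 5, 17)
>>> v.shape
(17, 5, 5)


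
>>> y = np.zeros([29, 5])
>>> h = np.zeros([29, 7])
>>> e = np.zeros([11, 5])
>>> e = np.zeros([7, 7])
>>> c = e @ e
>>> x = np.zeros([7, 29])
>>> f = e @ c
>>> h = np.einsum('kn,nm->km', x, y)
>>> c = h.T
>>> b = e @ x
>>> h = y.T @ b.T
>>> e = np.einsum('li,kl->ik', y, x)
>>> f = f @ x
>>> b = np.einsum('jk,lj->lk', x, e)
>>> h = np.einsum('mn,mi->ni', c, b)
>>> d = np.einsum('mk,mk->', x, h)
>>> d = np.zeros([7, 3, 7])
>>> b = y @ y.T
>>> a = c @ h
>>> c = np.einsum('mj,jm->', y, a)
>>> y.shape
(29, 5)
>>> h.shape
(7, 29)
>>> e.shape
(5, 7)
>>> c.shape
()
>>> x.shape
(7, 29)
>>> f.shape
(7, 29)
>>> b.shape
(29, 29)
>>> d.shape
(7, 3, 7)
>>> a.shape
(5, 29)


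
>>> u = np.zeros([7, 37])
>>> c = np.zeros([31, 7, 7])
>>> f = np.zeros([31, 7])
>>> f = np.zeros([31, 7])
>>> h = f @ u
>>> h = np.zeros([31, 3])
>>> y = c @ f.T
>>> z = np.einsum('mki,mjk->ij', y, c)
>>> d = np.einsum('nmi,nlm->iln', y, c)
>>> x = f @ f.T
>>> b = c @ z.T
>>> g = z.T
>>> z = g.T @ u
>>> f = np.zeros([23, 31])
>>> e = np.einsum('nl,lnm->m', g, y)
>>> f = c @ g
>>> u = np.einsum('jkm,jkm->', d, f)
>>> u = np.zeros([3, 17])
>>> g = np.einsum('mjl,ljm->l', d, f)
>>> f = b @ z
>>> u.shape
(3, 17)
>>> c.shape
(31, 7, 7)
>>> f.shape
(31, 7, 37)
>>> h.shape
(31, 3)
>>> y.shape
(31, 7, 31)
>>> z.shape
(31, 37)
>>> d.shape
(31, 7, 31)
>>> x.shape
(31, 31)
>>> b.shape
(31, 7, 31)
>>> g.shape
(31,)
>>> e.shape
(31,)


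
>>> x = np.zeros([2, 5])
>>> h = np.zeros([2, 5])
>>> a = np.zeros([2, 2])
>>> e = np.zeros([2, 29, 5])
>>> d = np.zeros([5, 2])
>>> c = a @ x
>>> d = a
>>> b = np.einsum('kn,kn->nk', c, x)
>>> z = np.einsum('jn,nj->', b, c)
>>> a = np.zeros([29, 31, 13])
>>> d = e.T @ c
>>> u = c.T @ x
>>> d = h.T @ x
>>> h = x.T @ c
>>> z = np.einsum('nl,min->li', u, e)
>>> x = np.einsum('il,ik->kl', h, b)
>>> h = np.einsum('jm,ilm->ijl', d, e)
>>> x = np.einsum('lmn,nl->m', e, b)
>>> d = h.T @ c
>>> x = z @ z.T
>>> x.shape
(5, 5)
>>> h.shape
(2, 5, 29)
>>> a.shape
(29, 31, 13)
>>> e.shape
(2, 29, 5)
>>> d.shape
(29, 5, 5)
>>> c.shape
(2, 5)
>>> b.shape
(5, 2)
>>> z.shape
(5, 29)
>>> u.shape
(5, 5)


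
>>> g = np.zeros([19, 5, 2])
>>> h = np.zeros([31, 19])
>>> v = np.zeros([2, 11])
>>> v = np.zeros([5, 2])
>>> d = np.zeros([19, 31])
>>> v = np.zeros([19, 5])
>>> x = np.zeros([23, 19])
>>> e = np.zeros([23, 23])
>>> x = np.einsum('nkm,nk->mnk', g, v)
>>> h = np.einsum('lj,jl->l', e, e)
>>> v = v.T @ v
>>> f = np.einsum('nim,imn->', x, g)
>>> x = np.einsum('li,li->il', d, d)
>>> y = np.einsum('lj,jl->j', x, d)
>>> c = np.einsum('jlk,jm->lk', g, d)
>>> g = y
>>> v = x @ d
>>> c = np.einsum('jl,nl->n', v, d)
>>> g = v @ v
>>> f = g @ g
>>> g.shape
(31, 31)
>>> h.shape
(23,)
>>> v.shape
(31, 31)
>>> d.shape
(19, 31)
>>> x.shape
(31, 19)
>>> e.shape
(23, 23)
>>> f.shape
(31, 31)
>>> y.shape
(19,)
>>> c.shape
(19,)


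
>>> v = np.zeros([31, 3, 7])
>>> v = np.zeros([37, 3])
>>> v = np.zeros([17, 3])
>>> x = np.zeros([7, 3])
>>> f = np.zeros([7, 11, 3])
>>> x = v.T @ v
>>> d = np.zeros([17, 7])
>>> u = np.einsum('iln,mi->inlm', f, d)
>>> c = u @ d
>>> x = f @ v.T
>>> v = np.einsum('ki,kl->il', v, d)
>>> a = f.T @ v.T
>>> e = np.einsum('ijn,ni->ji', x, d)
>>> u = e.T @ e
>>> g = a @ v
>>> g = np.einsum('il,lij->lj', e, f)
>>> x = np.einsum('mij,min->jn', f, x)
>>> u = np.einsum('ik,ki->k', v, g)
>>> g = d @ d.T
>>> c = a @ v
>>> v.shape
(3, 7)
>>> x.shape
(3, 17)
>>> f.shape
(7, 11, 3)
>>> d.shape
(17, 7)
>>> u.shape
(7,)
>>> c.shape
(3, 11, 7)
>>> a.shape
(3, 11, 3)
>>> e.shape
(11, 7)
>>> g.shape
(17, 17)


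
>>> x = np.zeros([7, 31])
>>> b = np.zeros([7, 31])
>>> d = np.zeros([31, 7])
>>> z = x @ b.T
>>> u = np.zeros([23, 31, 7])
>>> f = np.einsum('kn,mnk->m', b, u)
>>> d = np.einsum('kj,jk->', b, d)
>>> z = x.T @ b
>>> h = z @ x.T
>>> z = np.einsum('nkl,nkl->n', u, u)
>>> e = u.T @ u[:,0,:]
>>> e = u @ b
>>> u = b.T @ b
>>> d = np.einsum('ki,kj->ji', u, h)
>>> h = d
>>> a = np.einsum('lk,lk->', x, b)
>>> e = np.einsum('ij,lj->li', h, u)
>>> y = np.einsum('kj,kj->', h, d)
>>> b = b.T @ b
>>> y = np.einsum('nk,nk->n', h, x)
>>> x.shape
(7, 31)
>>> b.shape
(31, 31)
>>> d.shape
(7, 31)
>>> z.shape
(23,)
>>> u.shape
(31, 31)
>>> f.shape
(23,)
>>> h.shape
(7, 31)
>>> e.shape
(31, 7)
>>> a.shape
()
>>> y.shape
(7,)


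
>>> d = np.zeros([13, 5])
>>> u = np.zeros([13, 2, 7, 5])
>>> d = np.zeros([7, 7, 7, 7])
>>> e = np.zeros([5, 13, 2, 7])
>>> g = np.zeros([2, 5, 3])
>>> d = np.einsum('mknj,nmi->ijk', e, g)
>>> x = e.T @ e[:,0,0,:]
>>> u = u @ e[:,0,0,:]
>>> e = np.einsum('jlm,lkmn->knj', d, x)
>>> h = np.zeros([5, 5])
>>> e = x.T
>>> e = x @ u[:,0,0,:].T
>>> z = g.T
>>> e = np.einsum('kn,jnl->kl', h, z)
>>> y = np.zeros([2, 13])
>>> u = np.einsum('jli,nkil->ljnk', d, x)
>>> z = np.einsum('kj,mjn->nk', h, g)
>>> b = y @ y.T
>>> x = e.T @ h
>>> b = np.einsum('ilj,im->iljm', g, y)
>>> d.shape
(3, 7, 13)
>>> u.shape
(7, 3, 7, 2)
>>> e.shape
(5, 2)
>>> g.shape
(2, 5, 3)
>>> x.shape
(2, 5)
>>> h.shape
(5, 5)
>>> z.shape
(3, 5)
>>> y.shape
(2, 13)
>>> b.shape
(2, 5, 3, 13)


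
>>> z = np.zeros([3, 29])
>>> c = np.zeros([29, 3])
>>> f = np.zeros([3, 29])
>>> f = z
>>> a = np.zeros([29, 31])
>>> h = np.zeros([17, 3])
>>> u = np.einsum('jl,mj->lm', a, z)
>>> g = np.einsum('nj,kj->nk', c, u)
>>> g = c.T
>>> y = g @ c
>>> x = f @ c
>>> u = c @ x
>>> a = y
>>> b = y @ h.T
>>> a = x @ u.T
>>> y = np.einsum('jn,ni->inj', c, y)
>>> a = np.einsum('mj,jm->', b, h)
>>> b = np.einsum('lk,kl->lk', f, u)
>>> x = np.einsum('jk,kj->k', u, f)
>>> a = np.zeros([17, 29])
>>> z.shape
(3, 29)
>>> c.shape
(29, 3)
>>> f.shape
(3, 29)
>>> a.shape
(17, 29)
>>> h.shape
(17, 3)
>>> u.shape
(29, 3)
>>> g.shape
(3, 29)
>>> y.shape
(3, 3, 29)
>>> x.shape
(3,)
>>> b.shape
(3, 29)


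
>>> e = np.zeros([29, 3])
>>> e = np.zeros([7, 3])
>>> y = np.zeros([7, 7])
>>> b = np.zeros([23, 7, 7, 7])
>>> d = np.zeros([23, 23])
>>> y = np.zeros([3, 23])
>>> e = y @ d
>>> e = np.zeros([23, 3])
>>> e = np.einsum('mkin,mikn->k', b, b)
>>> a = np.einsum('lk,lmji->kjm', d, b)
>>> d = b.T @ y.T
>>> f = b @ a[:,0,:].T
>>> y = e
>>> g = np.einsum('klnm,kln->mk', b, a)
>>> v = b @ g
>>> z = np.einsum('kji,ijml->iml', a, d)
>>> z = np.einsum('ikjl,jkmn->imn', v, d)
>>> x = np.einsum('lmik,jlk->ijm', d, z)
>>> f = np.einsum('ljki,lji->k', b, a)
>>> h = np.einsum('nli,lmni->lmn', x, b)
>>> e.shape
(7,)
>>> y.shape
(7,)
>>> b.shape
(23, 7, 7, 7)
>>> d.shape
(7, 7, 7, 3)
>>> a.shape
(23, 7, 7)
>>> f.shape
(7,)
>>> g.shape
(7, 23)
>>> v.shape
(23, 7, 7, 23)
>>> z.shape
(23, 7, 3)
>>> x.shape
(7, 23, 7)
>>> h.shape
(23, 7, 7)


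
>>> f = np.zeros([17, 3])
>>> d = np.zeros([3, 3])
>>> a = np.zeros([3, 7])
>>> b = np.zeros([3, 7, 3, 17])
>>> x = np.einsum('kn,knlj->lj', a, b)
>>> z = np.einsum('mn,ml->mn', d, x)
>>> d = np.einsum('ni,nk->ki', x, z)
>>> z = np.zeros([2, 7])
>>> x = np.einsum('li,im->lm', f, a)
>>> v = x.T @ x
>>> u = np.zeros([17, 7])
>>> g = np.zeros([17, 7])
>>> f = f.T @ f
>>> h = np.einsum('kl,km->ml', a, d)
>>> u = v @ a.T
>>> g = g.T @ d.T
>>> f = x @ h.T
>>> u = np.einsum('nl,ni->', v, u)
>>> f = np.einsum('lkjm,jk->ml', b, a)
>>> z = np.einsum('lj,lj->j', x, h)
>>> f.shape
(17, 3)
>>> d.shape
(3, 17)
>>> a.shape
(3, 7)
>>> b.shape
(3, 7, 3, 17)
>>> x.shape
(17, 7)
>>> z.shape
(7,)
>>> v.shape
(7, 7)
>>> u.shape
()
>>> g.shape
(7, 3)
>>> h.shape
(17, 7)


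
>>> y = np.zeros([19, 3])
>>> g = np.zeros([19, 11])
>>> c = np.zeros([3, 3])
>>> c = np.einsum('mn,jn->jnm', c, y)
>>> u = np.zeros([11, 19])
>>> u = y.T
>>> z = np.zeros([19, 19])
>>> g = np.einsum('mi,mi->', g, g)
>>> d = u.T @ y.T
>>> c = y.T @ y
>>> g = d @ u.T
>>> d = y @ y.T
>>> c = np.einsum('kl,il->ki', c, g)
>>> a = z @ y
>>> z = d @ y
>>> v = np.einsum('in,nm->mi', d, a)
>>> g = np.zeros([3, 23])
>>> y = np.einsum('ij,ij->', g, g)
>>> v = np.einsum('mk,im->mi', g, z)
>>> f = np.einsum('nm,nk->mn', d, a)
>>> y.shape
()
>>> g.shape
(3, 23)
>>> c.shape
(3, 19)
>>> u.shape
(3, 19)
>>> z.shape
(19, 3)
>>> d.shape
(19, 19)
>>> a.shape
(19, 3)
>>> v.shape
(3, 19)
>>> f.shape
(19, 19)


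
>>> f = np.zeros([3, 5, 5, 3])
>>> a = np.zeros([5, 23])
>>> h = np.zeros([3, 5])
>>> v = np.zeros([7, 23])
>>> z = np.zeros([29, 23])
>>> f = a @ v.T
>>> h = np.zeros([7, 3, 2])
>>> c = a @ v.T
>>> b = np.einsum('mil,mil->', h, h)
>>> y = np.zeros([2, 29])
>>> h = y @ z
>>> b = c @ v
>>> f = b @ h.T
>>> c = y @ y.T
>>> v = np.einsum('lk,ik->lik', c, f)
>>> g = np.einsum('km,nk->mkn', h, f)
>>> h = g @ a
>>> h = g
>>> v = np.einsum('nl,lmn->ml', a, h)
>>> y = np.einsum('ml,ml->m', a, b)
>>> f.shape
(5, 2)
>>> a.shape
(5, 23)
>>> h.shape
(23, 2, 5)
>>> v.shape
(2, 23)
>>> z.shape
(29, 23)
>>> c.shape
(2, 2)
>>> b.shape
(5, 23)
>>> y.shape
(5,)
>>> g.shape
(23, 2, 5)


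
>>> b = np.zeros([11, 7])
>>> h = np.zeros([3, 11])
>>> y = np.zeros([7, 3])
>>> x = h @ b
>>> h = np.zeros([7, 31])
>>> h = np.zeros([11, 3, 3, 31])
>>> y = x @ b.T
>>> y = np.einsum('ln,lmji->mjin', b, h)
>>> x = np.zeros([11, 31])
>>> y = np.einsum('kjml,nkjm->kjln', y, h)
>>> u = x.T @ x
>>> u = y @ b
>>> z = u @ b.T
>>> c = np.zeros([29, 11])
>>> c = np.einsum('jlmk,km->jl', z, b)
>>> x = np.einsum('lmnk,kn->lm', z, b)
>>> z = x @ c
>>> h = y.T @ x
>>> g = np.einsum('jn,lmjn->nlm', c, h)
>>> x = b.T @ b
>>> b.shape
(11, 7)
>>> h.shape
(11, 7, 3, 3)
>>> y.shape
(3, 3, 7, 11)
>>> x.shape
(7, 7)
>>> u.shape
(3, 3, 7, 7)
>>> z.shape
(3, 3)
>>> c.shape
(3, 3)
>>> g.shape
(3, 11, 7)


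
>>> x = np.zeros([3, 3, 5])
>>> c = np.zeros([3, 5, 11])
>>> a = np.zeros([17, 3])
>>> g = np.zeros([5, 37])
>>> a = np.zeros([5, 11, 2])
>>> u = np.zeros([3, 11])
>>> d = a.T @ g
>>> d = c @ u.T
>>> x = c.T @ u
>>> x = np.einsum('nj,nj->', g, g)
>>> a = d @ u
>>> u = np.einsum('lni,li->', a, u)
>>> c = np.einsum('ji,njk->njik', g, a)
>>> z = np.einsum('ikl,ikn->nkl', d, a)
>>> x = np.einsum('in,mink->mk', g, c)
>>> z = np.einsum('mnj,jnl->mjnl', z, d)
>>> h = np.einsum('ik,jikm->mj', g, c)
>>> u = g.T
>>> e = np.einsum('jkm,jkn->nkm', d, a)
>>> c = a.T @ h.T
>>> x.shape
(3, 11)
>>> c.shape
(11, 5, 11)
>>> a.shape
(3, 5, 11)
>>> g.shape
(5, 37)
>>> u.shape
(37, 5)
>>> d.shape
(3, 5, 3)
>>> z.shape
(11, 3, 5, 3)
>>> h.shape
(11, 3)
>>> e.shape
(11, 5, 3)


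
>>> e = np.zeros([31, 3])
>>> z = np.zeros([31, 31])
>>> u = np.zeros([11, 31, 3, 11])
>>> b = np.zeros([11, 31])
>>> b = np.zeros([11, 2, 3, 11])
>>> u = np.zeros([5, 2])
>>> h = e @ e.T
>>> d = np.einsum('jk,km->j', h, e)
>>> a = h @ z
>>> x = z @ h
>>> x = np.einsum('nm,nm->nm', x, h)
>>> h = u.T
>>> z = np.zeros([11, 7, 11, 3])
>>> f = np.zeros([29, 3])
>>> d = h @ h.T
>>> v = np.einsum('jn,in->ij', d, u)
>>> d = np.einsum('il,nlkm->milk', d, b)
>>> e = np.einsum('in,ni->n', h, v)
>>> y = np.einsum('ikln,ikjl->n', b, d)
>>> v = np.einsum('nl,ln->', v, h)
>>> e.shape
(5,)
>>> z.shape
(11, 7, 11, 3)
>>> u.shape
(5, 2)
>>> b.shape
(11, 2, 3, 11)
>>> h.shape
(2, 5)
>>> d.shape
(11, 2, 2, 3)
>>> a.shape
(31, 31)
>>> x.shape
(31, 31)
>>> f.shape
(29, 3)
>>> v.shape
()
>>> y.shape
(11,)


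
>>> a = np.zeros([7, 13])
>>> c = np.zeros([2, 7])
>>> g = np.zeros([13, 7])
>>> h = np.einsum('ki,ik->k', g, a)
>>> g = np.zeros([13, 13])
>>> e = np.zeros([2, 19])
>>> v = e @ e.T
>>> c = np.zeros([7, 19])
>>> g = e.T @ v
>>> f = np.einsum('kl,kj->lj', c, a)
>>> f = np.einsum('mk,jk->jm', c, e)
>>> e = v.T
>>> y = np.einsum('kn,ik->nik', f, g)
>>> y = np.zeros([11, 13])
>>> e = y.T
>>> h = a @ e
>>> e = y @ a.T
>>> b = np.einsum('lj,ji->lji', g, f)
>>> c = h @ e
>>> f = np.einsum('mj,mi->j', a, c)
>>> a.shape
(7, 13)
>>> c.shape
(7, 7)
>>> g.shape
(19, 2)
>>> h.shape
(7, 11)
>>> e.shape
(11, 7)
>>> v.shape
(2, 2)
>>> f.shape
(13,)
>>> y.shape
(11, 13)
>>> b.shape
(19, 2, 7)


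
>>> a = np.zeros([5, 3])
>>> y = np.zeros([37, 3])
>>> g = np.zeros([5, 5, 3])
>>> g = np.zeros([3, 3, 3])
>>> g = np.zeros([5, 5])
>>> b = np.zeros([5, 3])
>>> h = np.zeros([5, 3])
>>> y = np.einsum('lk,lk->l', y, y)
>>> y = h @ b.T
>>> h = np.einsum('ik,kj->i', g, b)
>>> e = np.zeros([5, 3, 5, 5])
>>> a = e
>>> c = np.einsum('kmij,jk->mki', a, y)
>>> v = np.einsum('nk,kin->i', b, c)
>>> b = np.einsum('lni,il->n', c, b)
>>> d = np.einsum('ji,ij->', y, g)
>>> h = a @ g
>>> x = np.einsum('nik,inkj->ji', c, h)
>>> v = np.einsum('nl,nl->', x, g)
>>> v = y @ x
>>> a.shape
(5, 3, 5, 5)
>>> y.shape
(5, 5)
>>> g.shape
(5, 5)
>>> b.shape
(5,)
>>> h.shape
(5, 3, 5, 5)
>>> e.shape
(5, 3, 5, 5)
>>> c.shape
(3, 5, 5)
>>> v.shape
(5, 5)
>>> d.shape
()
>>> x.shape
(5, 5)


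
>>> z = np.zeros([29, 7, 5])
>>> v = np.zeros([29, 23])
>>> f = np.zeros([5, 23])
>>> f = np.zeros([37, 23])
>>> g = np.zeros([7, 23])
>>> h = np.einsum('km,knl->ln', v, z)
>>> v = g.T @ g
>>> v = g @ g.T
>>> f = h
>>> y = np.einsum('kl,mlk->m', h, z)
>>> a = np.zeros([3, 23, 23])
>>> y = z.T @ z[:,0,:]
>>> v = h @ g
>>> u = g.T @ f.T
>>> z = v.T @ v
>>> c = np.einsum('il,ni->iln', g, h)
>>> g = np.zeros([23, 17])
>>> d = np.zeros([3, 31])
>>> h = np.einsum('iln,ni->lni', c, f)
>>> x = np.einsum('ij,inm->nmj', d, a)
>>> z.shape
(23, 23)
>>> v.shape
(5, 23)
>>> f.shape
(5, 7)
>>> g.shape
(23, 17)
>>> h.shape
(23, 5, 7)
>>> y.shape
(5, 7, 5)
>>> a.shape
(3, 23, 23)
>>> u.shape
(23, 5)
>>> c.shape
(7, 23, 5)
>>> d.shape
(3, 31)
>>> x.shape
(23, 23, 31)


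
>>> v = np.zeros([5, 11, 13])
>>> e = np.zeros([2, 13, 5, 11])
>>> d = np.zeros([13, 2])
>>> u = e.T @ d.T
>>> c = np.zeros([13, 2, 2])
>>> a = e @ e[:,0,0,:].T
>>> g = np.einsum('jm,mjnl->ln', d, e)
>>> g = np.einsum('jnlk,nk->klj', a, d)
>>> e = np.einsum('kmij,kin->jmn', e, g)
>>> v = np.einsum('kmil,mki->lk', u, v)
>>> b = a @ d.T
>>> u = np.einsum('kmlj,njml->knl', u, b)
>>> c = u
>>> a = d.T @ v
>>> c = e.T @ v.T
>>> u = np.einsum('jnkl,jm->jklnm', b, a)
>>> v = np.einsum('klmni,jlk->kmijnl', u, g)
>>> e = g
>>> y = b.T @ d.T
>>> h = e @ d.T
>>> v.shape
(2, 13, 11, 2, 13, 5)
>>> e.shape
(2, 5, 2)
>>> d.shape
(13, 2)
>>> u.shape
(2, 5, 13, 13, 11)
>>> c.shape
(2, 13, 13)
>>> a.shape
(2, 11)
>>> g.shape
(2, 5, 2)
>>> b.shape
(2, 13, 5, 13)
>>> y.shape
(13, 5, 13, 13)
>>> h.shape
(2, 5, 13)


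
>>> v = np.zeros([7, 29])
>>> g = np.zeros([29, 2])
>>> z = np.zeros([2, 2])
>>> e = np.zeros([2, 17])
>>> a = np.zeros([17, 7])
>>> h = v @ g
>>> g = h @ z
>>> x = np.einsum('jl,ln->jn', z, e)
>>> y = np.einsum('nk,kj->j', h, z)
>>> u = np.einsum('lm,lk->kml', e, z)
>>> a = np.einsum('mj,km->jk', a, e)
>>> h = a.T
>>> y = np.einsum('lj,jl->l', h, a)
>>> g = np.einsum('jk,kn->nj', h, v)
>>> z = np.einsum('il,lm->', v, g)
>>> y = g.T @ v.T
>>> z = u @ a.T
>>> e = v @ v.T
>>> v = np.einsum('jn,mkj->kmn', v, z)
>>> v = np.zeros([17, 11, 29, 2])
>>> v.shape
(17, 11, 29, 2)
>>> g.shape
(29, 2)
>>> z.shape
(2, 17, 7)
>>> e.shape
(7, 7)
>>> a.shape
(7, 2)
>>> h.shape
(2, 7)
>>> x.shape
(2, 17)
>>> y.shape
(2, 7)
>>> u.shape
(2, 17, 2)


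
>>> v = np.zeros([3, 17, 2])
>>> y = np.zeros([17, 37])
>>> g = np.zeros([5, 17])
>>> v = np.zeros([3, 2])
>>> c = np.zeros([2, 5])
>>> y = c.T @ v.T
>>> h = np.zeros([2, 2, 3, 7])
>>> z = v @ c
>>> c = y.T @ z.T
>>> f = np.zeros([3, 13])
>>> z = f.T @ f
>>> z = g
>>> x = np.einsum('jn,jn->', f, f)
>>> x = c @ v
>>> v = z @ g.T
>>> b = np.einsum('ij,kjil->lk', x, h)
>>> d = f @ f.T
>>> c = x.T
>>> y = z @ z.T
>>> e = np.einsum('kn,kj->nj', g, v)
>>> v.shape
(5, 5)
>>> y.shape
(5, 5)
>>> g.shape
(5, 17)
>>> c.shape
(2, 3)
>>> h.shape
(2, 2, 3, 7)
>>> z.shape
(5, 17)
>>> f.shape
(3, 13)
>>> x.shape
(3, 2)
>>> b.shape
(7, 2)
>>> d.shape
(3, 3)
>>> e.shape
(17, 5)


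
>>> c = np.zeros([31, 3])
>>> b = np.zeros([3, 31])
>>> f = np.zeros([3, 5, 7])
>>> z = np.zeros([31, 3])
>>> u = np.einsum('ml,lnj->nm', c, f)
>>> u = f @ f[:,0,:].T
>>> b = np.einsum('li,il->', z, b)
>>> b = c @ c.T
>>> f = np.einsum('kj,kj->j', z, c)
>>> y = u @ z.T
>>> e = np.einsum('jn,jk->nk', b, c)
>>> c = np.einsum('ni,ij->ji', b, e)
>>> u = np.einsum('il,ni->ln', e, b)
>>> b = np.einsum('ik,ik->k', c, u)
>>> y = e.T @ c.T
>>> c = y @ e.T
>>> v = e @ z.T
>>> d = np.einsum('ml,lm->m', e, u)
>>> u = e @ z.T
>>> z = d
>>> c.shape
(3, 31)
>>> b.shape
(31,)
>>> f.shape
(3,)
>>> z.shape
(31,)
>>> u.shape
(31, 31)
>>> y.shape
(3, 3)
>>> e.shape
(31, 3)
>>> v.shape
(31, 31)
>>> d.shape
(31,)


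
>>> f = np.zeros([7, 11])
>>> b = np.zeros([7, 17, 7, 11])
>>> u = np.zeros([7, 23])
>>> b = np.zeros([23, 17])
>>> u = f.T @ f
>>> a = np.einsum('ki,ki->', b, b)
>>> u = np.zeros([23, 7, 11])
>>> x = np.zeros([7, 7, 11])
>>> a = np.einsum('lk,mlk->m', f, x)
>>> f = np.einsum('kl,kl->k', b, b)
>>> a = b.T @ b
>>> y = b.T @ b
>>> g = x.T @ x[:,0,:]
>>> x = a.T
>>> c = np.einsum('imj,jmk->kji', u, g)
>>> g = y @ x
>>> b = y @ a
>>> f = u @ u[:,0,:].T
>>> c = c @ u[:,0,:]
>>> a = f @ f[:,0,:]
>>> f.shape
(23, 7, 23)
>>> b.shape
(17, 17)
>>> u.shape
(23, 7, 11)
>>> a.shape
(23, 7, 23)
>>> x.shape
(17, 17)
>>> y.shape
(17, 17)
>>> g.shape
(17, 17)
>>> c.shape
(11, 11, 11)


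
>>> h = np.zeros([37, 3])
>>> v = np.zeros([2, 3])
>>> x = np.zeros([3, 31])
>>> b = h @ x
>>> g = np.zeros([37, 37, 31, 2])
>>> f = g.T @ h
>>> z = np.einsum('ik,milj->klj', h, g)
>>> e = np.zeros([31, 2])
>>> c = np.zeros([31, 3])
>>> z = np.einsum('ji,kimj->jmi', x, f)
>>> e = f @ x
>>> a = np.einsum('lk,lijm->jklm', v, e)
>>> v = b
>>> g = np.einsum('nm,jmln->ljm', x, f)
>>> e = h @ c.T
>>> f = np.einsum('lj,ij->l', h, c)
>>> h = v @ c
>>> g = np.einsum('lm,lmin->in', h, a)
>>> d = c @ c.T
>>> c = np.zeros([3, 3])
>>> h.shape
(37, 3)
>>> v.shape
(37, 31)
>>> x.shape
(3, 31)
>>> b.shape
(37, 31)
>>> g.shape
(2, 31)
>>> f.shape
(37,)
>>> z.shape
(3, 37, 31)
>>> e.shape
(37, 31)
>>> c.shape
(3, 3)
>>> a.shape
(37, 3, 2, 31)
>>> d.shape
(31, 31)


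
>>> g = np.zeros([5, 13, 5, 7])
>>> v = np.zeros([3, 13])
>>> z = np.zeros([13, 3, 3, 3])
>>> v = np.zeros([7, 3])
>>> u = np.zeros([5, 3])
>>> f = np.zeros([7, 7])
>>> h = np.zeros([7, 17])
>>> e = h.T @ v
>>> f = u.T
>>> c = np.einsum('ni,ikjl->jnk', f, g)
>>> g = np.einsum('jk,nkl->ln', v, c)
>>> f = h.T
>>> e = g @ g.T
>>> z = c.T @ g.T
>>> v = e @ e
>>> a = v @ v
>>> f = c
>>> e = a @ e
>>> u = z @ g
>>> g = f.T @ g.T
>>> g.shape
(13, 3, 13)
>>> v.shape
(13, 13)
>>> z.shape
(13, 3, 13)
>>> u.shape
(13, 3, 5)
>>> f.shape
(5, 3, 13)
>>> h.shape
(7, 17)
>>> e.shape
(13, 13)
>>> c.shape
(5, 3, 13)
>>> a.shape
(13, 13)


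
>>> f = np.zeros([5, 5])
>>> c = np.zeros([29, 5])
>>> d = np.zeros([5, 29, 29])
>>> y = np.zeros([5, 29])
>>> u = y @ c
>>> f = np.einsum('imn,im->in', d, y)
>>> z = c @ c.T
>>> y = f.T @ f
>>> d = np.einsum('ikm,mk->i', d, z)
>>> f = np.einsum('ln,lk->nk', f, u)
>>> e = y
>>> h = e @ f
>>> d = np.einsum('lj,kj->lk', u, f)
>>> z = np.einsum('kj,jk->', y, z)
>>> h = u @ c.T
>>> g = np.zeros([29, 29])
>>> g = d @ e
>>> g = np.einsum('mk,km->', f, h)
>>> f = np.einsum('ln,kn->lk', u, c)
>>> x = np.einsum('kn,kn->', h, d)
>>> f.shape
(5, 29)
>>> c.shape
(29, 5)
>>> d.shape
(5, 29)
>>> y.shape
(29, 29)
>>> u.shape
(5, 5)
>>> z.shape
()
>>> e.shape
(29, 29)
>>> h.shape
(5, 29)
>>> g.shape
()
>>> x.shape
()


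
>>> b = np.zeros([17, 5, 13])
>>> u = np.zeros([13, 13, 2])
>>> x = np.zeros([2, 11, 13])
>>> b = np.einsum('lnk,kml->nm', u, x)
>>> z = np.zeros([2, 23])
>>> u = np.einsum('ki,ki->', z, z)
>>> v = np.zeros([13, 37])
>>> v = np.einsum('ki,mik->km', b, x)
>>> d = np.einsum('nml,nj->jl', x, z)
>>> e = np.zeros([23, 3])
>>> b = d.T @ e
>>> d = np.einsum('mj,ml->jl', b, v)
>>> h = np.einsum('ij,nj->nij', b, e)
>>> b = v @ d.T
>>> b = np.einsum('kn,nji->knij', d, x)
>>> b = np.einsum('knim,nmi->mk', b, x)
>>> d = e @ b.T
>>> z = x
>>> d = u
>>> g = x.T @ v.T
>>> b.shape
(11, 3)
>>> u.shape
()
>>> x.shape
(2, 11, 13)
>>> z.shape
(2, 11, 13)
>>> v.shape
(13, 2)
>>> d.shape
()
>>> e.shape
(23, 3)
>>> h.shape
(23, 13, 3)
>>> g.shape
(13, 11, 13)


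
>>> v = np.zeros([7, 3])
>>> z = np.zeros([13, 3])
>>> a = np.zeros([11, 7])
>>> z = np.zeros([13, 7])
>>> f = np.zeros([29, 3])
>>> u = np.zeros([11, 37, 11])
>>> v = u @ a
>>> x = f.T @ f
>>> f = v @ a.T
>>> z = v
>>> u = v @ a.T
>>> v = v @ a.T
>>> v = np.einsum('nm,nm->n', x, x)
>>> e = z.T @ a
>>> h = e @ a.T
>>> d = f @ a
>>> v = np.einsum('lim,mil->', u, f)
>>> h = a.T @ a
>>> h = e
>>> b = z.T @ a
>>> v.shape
()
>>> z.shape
(11, 37, 7)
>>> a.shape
(11, 7)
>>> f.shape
(11, 37, 11)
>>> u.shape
(11, 37, 11)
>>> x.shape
(3, 3)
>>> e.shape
(7, 37, 7)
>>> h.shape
(7, 37, 7)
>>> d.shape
(11, 37, 7)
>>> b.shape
(7, 37, 7)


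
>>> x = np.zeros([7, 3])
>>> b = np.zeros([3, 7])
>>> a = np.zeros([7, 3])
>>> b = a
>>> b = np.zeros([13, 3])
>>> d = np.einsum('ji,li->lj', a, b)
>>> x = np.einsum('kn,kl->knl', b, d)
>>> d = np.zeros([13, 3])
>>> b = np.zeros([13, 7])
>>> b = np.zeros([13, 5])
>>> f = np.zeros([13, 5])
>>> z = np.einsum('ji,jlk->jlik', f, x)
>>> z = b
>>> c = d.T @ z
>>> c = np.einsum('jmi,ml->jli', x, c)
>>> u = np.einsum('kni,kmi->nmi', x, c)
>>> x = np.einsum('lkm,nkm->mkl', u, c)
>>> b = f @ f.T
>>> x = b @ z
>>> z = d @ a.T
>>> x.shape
(13, 5)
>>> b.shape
(13, 13)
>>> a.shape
(7, 3)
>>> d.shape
(13, 3)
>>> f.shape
(13, 5)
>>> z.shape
(13, 7)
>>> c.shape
(13, 5, 7)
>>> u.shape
(3, 5, 7)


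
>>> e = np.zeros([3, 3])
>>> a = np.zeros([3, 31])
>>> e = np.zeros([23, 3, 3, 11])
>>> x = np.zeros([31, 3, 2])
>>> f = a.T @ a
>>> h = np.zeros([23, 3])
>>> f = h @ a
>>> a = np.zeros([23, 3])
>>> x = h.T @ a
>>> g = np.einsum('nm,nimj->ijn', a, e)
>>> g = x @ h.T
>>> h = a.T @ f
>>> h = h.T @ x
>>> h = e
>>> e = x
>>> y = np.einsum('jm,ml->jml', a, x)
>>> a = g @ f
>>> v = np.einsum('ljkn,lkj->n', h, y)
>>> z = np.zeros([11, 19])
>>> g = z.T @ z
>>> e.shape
(3, 3)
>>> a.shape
(3, 31)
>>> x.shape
(3, 3)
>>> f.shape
(23, 31)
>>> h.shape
(23, 3, 3, 11)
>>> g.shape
(19, 19)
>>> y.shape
(23, 3, 3)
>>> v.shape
(11,)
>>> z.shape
(11, 19)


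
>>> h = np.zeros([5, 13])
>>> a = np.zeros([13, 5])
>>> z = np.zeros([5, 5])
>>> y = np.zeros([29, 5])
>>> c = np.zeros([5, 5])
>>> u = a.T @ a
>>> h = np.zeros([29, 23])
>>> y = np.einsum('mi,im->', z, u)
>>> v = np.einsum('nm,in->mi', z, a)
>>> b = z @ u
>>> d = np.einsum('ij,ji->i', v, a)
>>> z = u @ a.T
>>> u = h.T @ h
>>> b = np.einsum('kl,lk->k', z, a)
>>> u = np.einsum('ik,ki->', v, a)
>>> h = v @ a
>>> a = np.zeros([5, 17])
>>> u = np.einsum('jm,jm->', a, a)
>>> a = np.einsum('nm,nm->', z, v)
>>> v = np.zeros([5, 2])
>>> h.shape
(5, 5)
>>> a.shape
()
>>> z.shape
(5, 13)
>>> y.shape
()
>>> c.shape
(5, 5)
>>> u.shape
()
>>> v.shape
(5, 2)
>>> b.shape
(5,)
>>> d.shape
(5,)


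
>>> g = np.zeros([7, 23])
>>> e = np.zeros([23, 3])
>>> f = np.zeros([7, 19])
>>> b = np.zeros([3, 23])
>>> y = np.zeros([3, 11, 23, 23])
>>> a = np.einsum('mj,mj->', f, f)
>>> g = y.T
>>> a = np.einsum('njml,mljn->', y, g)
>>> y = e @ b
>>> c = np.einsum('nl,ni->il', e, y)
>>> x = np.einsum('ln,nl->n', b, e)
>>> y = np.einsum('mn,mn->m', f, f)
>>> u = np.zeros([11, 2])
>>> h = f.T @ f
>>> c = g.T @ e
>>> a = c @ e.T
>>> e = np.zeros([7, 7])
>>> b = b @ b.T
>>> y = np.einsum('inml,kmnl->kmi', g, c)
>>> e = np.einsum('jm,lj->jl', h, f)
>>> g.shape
(23, 23, 11, 3)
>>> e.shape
(19, 7)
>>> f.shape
(7, 19)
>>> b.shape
(3, 3)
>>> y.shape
(3, 11, 23)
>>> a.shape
(3, 11, 23, 23)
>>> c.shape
(3, 11, 23, 3)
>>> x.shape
(23,)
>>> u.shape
(11, 2)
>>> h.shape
(19, 19)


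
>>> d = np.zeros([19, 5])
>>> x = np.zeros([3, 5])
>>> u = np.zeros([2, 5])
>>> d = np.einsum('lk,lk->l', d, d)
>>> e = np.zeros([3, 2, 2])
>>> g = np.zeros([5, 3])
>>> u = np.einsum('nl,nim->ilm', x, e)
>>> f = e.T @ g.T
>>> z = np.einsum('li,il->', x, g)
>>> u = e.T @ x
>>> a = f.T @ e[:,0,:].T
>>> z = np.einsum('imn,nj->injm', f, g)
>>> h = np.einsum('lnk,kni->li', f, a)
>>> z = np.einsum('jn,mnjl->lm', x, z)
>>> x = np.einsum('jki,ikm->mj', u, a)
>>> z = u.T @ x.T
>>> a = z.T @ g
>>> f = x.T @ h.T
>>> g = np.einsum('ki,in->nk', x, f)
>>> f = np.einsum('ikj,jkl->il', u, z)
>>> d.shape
(19,)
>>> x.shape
(3, 2)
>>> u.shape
(2, 2, 5)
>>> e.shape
(3, 2, 2)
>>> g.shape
(2, 3)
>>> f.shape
(2, 3)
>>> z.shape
(5, 2, 3)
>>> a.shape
(3, 2, 3)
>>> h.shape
(2, 3)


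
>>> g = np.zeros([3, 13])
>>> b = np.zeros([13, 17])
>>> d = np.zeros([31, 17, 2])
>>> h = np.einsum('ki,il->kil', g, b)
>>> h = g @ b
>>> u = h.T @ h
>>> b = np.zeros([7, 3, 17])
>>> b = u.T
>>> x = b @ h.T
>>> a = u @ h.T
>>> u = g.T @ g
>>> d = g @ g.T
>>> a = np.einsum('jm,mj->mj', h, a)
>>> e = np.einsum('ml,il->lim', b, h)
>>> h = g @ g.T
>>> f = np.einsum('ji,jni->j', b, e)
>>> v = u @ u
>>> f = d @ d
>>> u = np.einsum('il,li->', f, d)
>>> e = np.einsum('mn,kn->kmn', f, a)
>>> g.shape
(3, 13)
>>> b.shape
(17, 17)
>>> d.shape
(3, 3)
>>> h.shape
(3, 3)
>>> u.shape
()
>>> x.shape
(17, 3)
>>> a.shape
(17, 3)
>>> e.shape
(17, 3, 3)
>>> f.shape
(3, 3)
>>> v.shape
(13, 13)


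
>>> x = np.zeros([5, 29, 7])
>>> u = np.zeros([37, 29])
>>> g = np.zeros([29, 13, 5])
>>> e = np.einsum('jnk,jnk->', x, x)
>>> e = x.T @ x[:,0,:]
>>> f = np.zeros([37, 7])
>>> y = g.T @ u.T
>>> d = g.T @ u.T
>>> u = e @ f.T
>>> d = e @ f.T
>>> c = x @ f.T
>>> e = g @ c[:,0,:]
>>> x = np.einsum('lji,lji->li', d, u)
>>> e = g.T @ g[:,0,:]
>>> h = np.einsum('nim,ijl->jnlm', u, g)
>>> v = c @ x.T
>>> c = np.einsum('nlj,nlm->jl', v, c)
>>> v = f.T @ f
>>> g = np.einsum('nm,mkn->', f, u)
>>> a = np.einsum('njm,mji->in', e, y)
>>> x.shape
(7, 37)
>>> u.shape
(7, 29, 37)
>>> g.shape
()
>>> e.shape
(5, 13, 5)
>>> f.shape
(37, 7)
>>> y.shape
(5, 13, 37)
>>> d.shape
(7, 29, 37)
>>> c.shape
(7, 29)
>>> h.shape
(13, 7, 5, 37)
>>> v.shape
(7, 7)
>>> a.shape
(37, 5)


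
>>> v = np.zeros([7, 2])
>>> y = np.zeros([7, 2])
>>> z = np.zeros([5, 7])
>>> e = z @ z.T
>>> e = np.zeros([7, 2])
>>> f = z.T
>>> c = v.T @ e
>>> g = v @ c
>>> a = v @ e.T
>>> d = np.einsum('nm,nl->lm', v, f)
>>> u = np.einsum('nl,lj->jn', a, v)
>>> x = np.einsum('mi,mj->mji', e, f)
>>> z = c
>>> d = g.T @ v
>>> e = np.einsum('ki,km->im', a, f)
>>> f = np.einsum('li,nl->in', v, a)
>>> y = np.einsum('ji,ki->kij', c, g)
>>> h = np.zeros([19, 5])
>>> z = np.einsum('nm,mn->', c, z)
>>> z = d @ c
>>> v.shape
(7, 2)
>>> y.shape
(7, 2, 2)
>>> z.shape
(2, 2)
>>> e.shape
(7, 5)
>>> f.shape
(2, 7)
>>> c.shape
(2, 2)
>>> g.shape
(7, 2)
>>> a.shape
(7, 7)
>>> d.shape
(2, 2)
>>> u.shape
(2, 7)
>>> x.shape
(7, 5, 2)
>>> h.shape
(19, 5)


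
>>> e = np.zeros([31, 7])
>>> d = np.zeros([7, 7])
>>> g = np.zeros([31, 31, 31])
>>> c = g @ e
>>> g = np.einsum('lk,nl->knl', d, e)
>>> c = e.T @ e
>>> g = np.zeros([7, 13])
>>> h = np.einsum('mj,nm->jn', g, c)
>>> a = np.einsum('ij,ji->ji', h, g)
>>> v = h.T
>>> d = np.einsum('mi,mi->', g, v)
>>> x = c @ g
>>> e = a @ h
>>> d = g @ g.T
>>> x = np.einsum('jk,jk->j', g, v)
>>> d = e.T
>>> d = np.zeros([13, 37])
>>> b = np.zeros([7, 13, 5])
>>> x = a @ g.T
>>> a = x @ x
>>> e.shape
(7, 7)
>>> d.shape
(13, 37)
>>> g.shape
(7, 13)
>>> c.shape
(7, 7)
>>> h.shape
(13, 7)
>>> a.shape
(7, 7)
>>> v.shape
(7, 13)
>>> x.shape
(7, 7)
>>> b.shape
(7, 13, 5)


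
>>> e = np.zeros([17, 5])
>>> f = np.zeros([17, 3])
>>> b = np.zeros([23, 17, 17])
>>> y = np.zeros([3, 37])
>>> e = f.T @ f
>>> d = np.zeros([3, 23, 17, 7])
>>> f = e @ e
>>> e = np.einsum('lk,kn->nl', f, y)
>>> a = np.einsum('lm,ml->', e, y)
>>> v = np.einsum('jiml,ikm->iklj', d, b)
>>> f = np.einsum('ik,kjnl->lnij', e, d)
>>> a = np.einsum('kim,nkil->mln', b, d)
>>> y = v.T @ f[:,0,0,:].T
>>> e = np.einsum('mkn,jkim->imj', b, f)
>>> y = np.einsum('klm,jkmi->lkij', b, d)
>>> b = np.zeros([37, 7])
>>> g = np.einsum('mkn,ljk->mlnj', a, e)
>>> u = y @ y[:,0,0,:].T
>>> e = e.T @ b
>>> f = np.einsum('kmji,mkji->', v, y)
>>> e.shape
(7, 23, 7)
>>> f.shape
()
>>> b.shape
(37, 7)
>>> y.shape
(17, 23, 7, 3)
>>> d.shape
(3, 23, 17, 7)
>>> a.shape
(17, 7, 3)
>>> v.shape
(23, 17, 7, 3)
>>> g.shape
(17, 37, 3, 23)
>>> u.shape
(17, 23, 7, 17)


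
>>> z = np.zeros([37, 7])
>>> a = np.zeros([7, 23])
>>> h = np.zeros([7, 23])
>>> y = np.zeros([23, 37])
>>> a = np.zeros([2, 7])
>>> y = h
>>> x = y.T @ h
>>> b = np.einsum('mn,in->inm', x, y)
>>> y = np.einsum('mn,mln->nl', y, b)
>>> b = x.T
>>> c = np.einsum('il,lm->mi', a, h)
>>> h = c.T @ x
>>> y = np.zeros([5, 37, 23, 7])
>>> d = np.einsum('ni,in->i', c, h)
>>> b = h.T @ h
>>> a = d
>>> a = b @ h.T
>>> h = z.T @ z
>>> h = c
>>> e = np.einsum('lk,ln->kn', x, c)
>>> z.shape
(37, 7)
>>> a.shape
(23, 2)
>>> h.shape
(23, 2)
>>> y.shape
(5, 37, 23, 7)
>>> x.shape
(23, 23)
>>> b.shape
(23, 23)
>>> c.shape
(23, 2)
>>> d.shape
(2,)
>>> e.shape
(23, 2)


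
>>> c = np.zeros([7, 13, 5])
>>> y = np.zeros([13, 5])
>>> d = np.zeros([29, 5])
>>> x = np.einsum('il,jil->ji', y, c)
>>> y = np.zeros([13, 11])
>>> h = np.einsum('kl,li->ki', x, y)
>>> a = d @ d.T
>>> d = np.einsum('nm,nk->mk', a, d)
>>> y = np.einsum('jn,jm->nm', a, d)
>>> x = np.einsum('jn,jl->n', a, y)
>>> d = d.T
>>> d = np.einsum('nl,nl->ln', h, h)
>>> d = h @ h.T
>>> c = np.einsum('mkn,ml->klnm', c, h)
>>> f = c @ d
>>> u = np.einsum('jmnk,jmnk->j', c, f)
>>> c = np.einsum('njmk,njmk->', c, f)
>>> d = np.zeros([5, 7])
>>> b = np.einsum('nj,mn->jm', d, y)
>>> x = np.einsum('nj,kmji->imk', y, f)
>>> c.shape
()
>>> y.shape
(29, 5)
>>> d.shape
(5, 7)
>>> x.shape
(7, 11, 13)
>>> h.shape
(7, 11)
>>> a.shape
(29, 29)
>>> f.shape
(13, 11, 5, 7)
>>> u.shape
(13,)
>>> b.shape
(7, 29)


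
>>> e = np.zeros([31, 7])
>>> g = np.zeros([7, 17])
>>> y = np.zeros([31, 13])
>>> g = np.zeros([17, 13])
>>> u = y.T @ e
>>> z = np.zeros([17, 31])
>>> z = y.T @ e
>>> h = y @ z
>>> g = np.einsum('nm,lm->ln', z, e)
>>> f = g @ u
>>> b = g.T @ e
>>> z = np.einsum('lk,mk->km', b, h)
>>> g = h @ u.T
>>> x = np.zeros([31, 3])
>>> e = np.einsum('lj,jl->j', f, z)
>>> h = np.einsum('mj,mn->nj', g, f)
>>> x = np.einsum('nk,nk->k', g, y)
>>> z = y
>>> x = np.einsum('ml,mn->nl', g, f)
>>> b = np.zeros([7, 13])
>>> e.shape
(7,)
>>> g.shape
(31, 13)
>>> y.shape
(31, 13)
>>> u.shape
(13, 7)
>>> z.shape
(31, 13)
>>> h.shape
(7, 13)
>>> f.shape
(31, 7)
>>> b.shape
(7, 13)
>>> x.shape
(7, 13)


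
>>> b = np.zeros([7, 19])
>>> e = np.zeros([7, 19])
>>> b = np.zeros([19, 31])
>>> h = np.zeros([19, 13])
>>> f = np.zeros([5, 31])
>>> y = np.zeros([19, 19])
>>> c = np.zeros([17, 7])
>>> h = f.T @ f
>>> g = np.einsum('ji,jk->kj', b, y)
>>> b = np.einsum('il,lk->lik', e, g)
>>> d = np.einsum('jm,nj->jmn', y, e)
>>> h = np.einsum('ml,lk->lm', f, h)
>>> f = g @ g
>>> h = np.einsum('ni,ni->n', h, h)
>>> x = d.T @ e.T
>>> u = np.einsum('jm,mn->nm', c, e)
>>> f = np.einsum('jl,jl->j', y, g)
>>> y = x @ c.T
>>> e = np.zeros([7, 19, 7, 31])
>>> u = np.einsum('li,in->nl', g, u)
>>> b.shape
(19, 7, 19)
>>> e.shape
(7, 19, 7, 31)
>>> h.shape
(31,)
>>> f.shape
(19,)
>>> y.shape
(7, 19, 17)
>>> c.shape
(17, 7)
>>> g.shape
(19, 19)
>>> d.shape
(19, 19, 7)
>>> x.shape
(7, 19, 7)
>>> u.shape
(7, 19)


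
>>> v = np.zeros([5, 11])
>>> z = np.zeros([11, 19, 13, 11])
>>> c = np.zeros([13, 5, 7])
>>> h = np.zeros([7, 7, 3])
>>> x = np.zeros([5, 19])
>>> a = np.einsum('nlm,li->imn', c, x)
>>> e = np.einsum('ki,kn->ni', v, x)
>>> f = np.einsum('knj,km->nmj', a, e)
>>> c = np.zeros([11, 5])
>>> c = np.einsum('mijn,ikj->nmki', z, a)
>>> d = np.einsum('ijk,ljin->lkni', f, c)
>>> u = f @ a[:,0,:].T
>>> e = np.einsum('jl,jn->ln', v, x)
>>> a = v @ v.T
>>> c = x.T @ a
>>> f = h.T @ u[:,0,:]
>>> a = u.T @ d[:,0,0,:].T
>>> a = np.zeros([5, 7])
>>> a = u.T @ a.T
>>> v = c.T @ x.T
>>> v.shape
(5, 5)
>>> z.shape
(11, 19, 13, 11)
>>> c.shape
(19, 5)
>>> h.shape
(7, 7, 3)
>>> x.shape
(5, 19)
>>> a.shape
(19, 11, 5)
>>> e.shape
(11, 19)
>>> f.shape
(3, 7, 19)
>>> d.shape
(11, 13, 19, 7)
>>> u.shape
(7, 11, 19)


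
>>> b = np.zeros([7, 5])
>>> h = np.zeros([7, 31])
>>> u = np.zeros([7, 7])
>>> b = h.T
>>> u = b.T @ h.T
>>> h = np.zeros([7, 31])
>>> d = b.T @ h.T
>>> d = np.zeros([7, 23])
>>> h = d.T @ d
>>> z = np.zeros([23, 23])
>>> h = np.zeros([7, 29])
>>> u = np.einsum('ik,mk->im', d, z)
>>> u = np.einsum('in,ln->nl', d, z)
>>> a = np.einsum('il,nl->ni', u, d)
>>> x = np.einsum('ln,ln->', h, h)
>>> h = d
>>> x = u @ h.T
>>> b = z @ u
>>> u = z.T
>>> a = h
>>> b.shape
(23, 23)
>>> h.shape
(7, 23)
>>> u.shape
(23, 23)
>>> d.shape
(7, 23)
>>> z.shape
(23, 23)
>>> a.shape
(7, 23)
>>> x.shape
(23, 7)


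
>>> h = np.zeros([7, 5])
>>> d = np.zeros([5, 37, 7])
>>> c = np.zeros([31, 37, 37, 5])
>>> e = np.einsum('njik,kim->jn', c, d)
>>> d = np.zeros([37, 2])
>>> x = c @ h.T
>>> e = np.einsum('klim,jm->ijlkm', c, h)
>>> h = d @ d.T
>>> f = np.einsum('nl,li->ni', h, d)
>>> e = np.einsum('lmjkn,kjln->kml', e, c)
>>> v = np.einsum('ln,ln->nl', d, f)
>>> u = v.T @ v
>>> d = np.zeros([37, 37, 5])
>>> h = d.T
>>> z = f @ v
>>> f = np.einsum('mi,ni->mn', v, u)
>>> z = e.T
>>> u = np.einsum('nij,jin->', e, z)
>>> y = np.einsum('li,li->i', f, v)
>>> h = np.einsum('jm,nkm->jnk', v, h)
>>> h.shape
(2, 5, 37)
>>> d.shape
(37, 37, 5)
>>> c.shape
(31, 37, 37, 5)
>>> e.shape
(31, 7, 37)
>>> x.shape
(31, 37, 37, 7)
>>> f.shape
(2, 37)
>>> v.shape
(2, 37)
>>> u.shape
()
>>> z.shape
(37, 7, 31)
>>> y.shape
(37,)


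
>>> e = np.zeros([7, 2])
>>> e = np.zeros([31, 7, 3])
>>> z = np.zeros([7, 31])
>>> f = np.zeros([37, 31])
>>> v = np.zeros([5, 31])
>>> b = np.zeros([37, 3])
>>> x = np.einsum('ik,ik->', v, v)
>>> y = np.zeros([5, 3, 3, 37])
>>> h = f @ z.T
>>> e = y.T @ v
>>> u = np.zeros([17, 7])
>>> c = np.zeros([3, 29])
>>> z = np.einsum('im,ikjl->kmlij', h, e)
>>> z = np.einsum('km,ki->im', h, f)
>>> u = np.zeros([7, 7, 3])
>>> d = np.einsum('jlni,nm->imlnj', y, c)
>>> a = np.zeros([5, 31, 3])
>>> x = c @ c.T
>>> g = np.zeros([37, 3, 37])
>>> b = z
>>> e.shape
(37, 3, 3, 31)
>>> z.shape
(31, 7)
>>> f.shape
(37, 31)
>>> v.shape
(5, 31)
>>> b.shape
(31, 7)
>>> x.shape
(3, 3)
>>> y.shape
(5, 3, 3, 37)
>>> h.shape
(37, 7)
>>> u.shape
(7, 7, 3)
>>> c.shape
(3, 29)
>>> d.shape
(37, 29, 3, 3, 5)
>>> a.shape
(5, 31, 3)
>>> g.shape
(37, 3, 37)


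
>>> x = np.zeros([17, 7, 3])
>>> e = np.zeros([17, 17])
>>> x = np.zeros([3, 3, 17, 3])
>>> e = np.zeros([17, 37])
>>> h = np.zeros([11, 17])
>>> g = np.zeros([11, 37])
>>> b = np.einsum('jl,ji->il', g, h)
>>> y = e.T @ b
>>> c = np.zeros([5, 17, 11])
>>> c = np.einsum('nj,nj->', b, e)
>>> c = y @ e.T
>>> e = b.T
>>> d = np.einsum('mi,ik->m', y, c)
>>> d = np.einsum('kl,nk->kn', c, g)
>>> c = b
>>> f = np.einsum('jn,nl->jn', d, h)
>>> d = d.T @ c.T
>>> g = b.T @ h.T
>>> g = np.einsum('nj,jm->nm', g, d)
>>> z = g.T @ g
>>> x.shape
(3, 3, 17, 3)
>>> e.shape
(37, 17)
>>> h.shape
(11, 17)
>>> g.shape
(37, 17)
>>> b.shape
(17, 37)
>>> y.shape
(37, 37)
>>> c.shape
(17, 37)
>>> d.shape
(11, 17)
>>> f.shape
(37, 11)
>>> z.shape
(17, 17)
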